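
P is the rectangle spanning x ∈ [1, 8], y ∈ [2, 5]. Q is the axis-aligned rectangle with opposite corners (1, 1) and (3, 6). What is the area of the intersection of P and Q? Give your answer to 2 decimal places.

6.00

|P∩Q|: x∈[1,3], y∈[2,5] → 2·3 = 6.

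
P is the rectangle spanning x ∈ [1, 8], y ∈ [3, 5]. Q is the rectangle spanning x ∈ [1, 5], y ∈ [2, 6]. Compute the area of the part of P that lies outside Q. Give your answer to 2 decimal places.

6.00

|P∩Q|: x∈[1,5], y∈[3,5] → 4·2 = 8.
|P| = 14.
|P ∖ Q| = |P| − |P∩Q| = 14 − 8 = 6.00.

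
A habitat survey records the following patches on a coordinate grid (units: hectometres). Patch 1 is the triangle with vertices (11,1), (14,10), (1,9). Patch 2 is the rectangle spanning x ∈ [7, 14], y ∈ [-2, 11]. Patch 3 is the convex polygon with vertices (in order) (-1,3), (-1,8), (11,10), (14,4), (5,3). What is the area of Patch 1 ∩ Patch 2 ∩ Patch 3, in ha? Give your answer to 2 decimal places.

The intersection is the polygon with vertices (7,4.2), (7,9.333), (8.429,9.571), (11.111,9.778), (12.8,6.4), (11.923,3.769), (8.073,3.341).
By the shoelace formula its area is 30.92.

30.92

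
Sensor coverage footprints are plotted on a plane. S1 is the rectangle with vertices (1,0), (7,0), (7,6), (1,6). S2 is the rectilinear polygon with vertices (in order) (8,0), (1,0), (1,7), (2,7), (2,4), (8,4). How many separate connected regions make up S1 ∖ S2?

S1 ∖ S2 is a single connected region.

1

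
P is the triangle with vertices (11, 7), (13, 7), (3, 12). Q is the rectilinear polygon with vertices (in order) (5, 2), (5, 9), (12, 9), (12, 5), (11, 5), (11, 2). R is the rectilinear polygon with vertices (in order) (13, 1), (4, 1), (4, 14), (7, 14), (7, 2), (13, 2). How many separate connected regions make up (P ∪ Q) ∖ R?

(P ∪ Q) ∖ R splits into 2 disjoint pieces (area 33.05, area 0.0625).

2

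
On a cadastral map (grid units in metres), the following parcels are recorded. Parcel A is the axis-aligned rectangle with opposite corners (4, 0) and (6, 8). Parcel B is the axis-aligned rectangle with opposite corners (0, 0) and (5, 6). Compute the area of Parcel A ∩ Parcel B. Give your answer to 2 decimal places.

6.00

|Parcel A∩Parcel B|: x∈[4,5], y∈[0,6] → 1·6 = 6.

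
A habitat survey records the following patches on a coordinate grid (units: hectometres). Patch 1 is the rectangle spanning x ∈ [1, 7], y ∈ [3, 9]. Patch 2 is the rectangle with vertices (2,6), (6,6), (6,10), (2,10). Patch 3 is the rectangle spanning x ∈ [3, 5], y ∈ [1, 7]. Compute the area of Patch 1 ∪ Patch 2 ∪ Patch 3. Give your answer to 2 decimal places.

44.00

By inclusion–exclusion:
Individual areas: |Patch 1| = 36, |Patch 2| = 16, |Patch 3| = 12.
|Patch 1∩Patch 2|: x∈[2,6], y∈[6,9] → 4·3 = 12.
|Patch 1∩Patch 3|: x∈[3,5], y∈[3,7] → 2·4 = 8.
|Patch 2∩Patch 3|: x∈[3,5], y∈[6,7] → 2·1 = 2.
|Patch 1∩Patch 2∩Patch 3| = 2.
|Patch 1 ∪ Patch 2 ∪ Patch 3| = 64 − 22 + 2 = 44.00.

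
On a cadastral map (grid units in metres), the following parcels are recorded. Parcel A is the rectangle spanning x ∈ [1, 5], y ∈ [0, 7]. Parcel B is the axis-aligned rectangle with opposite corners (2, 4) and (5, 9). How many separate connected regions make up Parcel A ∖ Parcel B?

Parcel A ∖ Parcel B is a single connected region.

1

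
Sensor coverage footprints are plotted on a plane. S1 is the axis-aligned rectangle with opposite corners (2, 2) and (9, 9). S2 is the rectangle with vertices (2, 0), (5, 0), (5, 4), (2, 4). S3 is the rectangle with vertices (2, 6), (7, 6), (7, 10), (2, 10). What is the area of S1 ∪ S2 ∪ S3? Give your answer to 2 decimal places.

By inclusion–exclusion:
Individual areas: |S1| = 49, |S2| = 12, |S3| = 20.
|S1∩S2|: x∈[2,5], y∈[2,4] → 3·2 = 6.
|S1∩S3|: x∈[2,7], y∈[6,9] → 5·3 = 15.
|S2∩S3| = 0 (no overlap).
|S1∩S2∩S3| = 0.
|S1 ∪ S2 ∪ S3| = 81 − 21 + 0 = 60.00.

60.00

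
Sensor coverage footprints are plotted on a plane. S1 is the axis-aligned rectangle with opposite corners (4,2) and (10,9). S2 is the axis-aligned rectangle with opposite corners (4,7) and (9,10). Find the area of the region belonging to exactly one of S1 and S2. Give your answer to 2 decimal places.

|S1∩S2|: x∈[4,9], y∈[7,9] → 5·2 = 10.
|S1 △ S2| = |S1| + |S2| − 2·|S1∩S2| = 42 + 15 − 20 = 37.00.

37.00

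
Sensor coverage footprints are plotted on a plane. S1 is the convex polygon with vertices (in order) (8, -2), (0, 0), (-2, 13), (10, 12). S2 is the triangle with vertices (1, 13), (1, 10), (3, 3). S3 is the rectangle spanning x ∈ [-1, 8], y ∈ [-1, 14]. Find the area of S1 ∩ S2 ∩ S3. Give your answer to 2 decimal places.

2.99

The intersection is the polygon with vertices (3,3), (1,10), (1,12.75), (1.051,12.746).
By the shoelace formula its area is 2.99.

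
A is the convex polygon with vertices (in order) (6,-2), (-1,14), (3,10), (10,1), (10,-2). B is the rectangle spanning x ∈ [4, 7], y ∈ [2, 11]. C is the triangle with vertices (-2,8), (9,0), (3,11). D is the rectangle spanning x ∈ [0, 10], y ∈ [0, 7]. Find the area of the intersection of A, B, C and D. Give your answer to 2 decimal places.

10.13

The intersection is the polygon with vertices (7,3.667), (7,2), (6.25,2), (4,3.636), (4,7), (5.182,7).
By the shoelace formula its area is 10.13.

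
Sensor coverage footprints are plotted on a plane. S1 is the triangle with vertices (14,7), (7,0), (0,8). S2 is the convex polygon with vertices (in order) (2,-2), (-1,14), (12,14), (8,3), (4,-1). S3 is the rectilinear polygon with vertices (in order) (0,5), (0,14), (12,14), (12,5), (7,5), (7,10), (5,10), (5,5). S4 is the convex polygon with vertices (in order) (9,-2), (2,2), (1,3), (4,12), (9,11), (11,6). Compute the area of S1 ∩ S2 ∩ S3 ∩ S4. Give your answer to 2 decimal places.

12.69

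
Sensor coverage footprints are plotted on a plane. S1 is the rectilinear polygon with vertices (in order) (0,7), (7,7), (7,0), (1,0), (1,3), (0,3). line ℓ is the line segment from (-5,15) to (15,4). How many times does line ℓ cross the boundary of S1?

The segment lies entirely outside S1 and never meets its boundary.

0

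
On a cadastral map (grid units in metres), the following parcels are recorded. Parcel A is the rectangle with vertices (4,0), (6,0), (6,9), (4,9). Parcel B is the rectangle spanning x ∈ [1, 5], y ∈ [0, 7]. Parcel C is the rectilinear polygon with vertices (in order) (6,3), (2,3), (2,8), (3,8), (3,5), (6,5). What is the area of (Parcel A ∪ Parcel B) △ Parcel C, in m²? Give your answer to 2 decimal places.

30.00

|Parcel A ∪ Parcel B| = 39.
|(Parcel A ∪ Parcel B) ∩ Parcel C| = 10.
|(Parcel A ∪ Parcel B) △ Parcel C| = 39 + 11 − 20 = 30.00.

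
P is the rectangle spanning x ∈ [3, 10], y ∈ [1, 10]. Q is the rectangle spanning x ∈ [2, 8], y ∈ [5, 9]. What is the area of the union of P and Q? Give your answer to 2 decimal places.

By inclusion–exclusion:
Individual areas: |P| = 63, |Q| = 24.
|P∩Q|: x∈[3,8], y∈[5,9] → 5·4 = 20.
|P ∪ Q| = 87 − 20 = 67.00.

67.00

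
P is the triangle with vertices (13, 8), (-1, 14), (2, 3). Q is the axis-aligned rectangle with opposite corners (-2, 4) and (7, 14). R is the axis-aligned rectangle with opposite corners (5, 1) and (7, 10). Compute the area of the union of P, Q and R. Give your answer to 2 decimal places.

113.13

By inclusion–exclusion:
Individual areas: |P| = 68, |Q| = 90, |R| = 18.
|P∩Q| = 50.8675.
|P∩R| = 10.3636.
|Q∩R|: x∈[5,7], y∈[4,10] → 2·6 = 12.
|P∩Q∩R| = 10.3636.
|P ∪ Q ∪ R| = 176 − 73.2312 + 10.3636 = 113.13.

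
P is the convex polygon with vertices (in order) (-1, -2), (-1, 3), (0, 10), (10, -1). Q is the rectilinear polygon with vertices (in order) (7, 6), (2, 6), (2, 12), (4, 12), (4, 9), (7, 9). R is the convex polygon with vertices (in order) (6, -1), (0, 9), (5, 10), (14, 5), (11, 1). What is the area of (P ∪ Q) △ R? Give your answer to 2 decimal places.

|P ∪ Q| = 87.5273.
|(P ∪ Q) ∩ R| = 36.9849.
|(P ∪ Q) △ R| = 87.5273 + 82 − 73.9698 = 95.56.

95.56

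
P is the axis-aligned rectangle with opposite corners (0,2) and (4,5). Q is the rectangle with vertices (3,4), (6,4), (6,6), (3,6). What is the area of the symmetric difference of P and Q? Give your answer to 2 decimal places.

16.00

|P∩Q|: x∈[3,4], y∈[4,5] → 1·1 = 1.
|P △ Q| = |P| + |Q| − 2·|P∩Q| = 12 + 6 − 2 = 16.00.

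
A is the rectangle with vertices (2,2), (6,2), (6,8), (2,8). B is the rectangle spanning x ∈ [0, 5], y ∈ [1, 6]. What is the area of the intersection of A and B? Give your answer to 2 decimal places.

|A∩B|: x∈[2,5], y∈[2,6] → 3·4 = 12.

12.00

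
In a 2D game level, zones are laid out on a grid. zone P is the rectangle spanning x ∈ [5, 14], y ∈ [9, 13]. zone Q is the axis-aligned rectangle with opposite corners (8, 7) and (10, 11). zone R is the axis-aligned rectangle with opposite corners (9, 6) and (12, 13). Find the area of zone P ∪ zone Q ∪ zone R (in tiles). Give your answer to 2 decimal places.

47.00

By inclusion–exclusion:
Individual areas: |zone P| = 36, |zone Q| = 8, |zone R| = 21.
|zone P∩zone Q|: x∈[8,10], y∈[9,11] → 2·2 = 4.
|zone P∩zone R|: x∈[9,12], y∈[9,13] → 3·4 = 12.
|zone Q∩zone R|: x∈[9,10], y∈[7,11] → 1·4 = 4.
|zone P∩zone Q∩zone R| = 2.
|zone P ∪ zone Q ∪ zone R| = 65 − 20 + 2 = 47.00.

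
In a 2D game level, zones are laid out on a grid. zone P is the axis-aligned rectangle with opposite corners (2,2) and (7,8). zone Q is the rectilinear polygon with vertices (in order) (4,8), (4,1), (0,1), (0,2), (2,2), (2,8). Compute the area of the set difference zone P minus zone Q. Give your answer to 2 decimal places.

|zone P| = 30, |zone P∩zone Q| = 12.
|zone P ∖ zone Q| = |zone P| − |zone P∩zone Q| = 30 − 12 = 18.00.

18.00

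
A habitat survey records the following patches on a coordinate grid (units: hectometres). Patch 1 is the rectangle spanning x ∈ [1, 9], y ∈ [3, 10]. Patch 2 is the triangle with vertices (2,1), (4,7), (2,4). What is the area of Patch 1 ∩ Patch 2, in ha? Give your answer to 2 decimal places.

The intersection is the polygon with vertices (2,3), (2,4), (4,7), (2.667,3).
By the shoelace formula its area is 2.33.

2.33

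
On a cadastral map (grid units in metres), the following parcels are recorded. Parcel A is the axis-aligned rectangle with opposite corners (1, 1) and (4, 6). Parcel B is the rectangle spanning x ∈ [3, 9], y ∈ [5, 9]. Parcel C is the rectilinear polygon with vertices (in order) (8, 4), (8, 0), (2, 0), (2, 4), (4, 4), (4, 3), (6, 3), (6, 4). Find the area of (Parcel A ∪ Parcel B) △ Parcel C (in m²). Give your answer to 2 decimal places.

48.00

|Parcel A ∪ Parcel B| = 38.
|(Parcel A ∪ Parcel B) ∩ Parcel C| = 6.
|(Parcel A ∪ Parcel B) △ Parcel C| = 38 + 22 − 12 = 48.00.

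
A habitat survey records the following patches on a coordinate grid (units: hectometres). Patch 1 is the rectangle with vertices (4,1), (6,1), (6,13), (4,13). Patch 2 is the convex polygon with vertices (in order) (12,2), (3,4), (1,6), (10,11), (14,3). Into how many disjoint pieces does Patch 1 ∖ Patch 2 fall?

Patch 1 ∖ Patch 2 splits into 2 disjoint pieces (area 5.1111, area 9.5556).

2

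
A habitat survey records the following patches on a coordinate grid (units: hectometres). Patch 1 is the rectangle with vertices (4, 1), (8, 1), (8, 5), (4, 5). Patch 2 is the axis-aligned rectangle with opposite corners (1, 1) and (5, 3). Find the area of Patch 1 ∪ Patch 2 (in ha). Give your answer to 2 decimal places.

22.00

By inclusion–exclusion:
Individual areas: |Patch 1| = 16, |Patch 2| = 8.
|Patch 1∩Patch 2|: x∈[4,5], y∈[1,3] → 1·2 = 2.
|Patch 1 ∪ Patch 2| = 24 − 2 = 22.00.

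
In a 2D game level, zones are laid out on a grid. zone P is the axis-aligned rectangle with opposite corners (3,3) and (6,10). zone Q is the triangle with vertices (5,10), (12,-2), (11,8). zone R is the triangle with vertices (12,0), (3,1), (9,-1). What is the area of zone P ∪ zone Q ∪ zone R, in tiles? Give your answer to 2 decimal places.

By inclusion–exclusion:
Individual areas: |zone P| = 21, |zone Q| = 29, |zone R| = 6.
|zone P∩zone Q| = 0.6905.
|zone P∩zone R| = 0.
|zone Q∩zone R| = 0.2621.
|zone P∩zone Q∩zone R| = 0.
|zone P ∪ zone Q ∪ zone R| = 56 − 0.9526 + 0 = 55.05.

55.05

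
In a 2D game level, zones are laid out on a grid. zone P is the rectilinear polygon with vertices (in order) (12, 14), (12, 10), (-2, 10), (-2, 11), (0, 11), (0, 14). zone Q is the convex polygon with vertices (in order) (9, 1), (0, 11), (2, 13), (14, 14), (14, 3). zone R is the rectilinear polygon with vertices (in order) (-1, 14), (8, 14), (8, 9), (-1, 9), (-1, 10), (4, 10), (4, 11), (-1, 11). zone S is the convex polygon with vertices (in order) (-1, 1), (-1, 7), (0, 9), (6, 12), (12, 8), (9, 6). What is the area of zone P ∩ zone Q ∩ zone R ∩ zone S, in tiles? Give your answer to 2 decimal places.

5.67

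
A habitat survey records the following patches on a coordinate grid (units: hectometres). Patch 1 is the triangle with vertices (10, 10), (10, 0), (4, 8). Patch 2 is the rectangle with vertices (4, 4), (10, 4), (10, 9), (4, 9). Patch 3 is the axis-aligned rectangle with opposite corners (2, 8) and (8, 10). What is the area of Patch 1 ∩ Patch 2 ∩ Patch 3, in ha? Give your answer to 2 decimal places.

2.50

The intersection is the polygon with vertices (7,9), (8,9), (8,8), (4,8).
By the shoelace formula its area is 2.50.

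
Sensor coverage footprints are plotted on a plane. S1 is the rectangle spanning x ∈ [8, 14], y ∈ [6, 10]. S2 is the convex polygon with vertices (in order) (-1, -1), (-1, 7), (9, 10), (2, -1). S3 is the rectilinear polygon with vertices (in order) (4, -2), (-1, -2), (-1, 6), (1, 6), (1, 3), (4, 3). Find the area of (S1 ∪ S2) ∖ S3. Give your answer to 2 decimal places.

|S1 ∪ S2| = 79.8643.
|(S1 ∪ S2) ∩ S3| = 22.8571.
|(S1 ∪ S2) ∖ S3| = 79.8643 − 22.8571 = 57.01.

57.01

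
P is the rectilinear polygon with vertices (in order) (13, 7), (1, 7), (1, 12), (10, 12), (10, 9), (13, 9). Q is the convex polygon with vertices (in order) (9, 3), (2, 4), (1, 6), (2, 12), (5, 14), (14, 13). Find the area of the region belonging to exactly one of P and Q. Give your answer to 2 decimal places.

|P| = 51, |Q| = 100, |P∩Q| = 45.0833.
|P △ Q| = |P| + |Q| − 2·|P∩Q| = 51 + 100 − 90.1667 = 60.83.

60.83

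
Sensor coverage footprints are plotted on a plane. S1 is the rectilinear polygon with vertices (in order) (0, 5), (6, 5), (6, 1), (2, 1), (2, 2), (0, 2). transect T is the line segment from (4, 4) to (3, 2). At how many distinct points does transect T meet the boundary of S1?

The segment lies entirely inside S1 and never meets its boundary.

0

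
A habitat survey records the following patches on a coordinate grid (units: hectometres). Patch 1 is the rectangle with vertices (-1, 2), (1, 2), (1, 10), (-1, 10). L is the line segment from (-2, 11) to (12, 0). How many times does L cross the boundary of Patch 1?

The segment meets the boundary at (1,8.643), (-0.727,10).

2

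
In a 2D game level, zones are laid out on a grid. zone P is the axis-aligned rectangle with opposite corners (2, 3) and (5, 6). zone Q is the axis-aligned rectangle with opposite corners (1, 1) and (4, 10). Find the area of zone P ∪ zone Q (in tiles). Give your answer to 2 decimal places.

By inclusion–exclusion:
Individual areas: |zone P| = 9, |zone Q| = 27.
|zone P∩zone Q|: x∈[2,4], y∈[3,6] → 2·3 = 6.
|zone P ∪ zone Q| = 36 − 6 = 30.00.

30.00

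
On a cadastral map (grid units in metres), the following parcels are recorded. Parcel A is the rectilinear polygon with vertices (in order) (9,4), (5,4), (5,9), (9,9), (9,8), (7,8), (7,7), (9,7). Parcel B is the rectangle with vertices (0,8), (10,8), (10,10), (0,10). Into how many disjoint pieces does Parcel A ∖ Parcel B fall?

1

Parcel A ∖ Parcel B is a single connected region.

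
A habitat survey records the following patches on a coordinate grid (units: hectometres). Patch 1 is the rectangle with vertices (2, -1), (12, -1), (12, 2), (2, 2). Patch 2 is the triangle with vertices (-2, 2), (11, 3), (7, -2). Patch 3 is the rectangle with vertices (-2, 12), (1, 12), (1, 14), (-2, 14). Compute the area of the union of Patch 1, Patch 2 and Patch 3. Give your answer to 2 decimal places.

47.18

By inclusion–exclusion:
Individual areas: |Patch 1| = 30, |Patch 2| = 30.5, |Patch 3| = 6.
|Patch 1∩Patch 2| = 19.3194.
|Patch 1∩Patch 3| = 0 (no overlap).
|Patch 2∩Patch 3| = 0.
|Patch 1∩Patch 2∩Patch 3| = 0.
|Patch 1 ∪ Patch 2 ∪ Patch 3| = 66.5 − 19.3194 + 0 = 47.18.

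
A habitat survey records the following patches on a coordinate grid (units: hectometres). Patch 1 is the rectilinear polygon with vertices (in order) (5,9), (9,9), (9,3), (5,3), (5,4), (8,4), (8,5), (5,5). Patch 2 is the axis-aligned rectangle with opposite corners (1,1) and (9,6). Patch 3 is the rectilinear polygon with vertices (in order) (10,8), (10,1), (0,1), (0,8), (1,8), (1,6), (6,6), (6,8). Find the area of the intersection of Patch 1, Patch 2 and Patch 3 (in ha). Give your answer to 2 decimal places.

9.00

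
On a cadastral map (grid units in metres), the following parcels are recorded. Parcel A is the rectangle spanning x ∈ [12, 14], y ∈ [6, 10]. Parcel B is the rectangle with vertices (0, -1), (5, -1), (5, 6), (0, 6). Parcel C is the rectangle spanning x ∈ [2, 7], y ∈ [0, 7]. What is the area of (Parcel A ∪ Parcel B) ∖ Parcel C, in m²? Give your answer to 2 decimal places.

25.00

|Parcel A ∪ Parcel B| = 43.
|(Parcel A ∪ Parcel B) ∩ Parcel C| = 18.
|(Parcel A ∪ Parcel B) ∖ Parcel C| = 43 − 18 = 25.00.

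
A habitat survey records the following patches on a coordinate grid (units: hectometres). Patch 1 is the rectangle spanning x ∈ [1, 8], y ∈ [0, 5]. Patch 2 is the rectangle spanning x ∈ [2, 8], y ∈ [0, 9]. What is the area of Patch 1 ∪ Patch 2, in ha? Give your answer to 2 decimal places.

By inclusion–exclusion:
Individual areas: |Patch 1| = 35, |Patch 2| = 54.
|Patch 1∩Patch 2|: x∈[2,8], y∈[0,5] → 6·5 = 30.
|Patch 1 ∪ Patch 2| = 89 − 30 = 59.00.

59.00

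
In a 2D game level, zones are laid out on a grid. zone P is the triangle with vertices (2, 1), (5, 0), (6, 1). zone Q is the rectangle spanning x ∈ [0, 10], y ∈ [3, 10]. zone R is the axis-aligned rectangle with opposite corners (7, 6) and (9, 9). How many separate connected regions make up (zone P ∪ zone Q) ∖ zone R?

(zone P ∪ zone Q) ∖ zone R splits into 2 disjoint pieces (area 2, area 64).

2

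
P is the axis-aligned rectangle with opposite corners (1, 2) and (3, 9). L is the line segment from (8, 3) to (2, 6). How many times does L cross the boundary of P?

1

The segment meets the boundary at (3,5.5).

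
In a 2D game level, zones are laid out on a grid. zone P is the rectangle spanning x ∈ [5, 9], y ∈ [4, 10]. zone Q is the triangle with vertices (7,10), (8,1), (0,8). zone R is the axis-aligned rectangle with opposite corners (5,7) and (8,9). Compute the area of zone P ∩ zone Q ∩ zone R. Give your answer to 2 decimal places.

The intersection is the polygon with vertices (5,9), (7.111,9), (7.333,7), (5,7).
By the shoelace formula its area is 4.44.

4.44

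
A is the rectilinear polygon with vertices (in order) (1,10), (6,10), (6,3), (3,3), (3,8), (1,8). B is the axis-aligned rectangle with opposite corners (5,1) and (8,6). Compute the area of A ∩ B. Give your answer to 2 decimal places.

The intersection is the polygon with vertices (6,3), (5,3), (5,6), (6,6).
By the shoelace formula its area is 3.00.

3.00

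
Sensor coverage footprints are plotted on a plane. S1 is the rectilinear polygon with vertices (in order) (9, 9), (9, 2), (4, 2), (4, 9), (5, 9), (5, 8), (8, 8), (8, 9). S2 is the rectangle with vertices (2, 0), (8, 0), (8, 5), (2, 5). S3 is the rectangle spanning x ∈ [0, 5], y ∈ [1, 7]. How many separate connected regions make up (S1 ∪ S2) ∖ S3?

1

(S1 ∪ S2) ∖ S3 is a single connected region.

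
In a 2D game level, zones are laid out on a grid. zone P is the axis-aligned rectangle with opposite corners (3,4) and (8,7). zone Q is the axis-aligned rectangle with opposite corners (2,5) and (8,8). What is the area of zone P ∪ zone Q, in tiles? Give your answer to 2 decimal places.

By inclusion–exclusion:
Individual areas: |zone P| = 15, |zone Q| = 18.
|zone P∩zone Q|: x∈[3,8], y∈[5,7] → 5·2 = 10.
|zone P ∪ zone Q| = 33 − 10 = 23.00.

23.00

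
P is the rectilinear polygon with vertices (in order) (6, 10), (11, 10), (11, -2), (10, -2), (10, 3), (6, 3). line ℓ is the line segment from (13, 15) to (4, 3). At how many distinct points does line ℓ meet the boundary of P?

2

The segment meets the boundary at (6,5.667), (9.25,10).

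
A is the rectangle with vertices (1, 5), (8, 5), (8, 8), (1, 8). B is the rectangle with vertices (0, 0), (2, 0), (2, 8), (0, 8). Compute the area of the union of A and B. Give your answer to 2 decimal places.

By inclusion–exclusion:
Individual areas: |A| = 21, |B| = 16.
|A∩B|: x∈[1,2], y∈[5,8] → 1·3 = 3.
|A ∪ B| = 37 − 3 = 34.00.

34.00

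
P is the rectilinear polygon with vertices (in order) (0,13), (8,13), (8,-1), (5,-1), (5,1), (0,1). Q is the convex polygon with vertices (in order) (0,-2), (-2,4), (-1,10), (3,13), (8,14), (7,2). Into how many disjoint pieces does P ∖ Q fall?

P ∖ Q splits into 2 disjoint pieces (area 3.375, area 13.8155).

2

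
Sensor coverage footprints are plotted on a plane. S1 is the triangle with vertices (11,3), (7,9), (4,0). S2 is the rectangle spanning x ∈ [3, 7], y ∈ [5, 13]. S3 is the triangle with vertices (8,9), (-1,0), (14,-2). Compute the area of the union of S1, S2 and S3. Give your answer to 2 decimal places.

104.20

By inclusion–exclusion:
Individual areas: |S1| = 27, |S2| = 32, |S3| = 76.5.
|S1∩S2| = 2.6667.
|S1∩S3| = 26.55.
|S2∩S3| = 4.5.
|S1∩S2∩S3| = 2.4167.
|S1 ∪ S2 ∪ S3| = 135.5 − 33.7167 + 2.4167 = 104.20.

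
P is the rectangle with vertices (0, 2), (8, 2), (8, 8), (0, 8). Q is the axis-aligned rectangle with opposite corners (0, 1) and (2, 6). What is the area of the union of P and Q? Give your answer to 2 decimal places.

By inclusion–exclusion:
Individual areas: |P| = 48, |Q| = 10.
|P∩Q|: x∈[0,2], y∈[2,6] → 2·4 = 8.
|P ∪ Q| = 58 − 8 = 50.00.

50.00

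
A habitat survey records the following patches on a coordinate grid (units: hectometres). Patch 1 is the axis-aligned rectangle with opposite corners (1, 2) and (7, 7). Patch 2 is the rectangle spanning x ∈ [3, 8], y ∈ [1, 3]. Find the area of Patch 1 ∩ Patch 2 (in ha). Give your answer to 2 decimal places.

|Patch 1∩Patch 2|: x∈[3,7], y∈[2,3] → 4·1 = 4.

4.00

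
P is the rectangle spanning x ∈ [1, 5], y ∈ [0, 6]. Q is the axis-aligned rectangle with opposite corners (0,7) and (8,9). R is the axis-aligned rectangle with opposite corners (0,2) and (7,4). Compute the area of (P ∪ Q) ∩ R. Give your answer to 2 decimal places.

8.00

The region (P ∪ Q) ∩ R is the polygon with vertices (5,2), (1,2), (1,4), (5,4).
By the shoelace formula its area is 8.00.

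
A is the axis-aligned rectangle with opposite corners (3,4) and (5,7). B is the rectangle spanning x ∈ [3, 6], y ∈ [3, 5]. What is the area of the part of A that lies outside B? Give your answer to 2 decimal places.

4.00

|A∩B|: x∈[3,5], y∈[4,5] → 2·1 = 2.
|A| = 6.
|A ∖ B| = |A| − |A∩B| = 6 − 2 = 4.00.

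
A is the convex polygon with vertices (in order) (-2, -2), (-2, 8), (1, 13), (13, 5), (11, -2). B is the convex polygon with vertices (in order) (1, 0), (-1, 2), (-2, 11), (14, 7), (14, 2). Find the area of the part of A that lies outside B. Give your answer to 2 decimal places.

|A| = 162.5, |A∩B| = 107.8108.
|A ∖ B| = |A| − |A∩B| = 162.5 − 107.8108 = 54.69.

54.69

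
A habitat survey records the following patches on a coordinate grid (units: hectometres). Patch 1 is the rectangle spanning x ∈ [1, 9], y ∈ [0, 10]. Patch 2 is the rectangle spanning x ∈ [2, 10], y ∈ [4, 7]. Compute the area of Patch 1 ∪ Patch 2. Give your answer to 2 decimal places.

83.00

By inclusion–exclusion:
Individual areas: |Patch 1| = 80, |Patch 2| = 24.
|Patch 1∩Patch 2|: x∈[2,9], y∈[4,7] → 7·3 = 21.
|Patch 1 ∪ Patch 2| = 104 − 21 = 83.00.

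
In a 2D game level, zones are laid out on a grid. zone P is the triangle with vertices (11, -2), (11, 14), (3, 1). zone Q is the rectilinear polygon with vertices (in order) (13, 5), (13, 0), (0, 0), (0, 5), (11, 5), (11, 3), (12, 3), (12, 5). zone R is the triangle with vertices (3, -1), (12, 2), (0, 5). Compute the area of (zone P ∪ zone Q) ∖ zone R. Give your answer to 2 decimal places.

63.50

|zone P ∪ zone Q| = 93.2564.
|(zone P ∪ zone Q) ∩ zone R| = 29.7598.
|(zone P ∪ zone Q) ∖ zone R| = 93.2564 − 29.7598 = 63.50.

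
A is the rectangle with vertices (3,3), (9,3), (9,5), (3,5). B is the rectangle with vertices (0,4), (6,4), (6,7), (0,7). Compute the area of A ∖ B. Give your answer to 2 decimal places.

|A∩B|: x∈[3,6], y∈[4,5] → 3·1 = 3.
|A| = 12.
|A ∖ B| = |A| − |A∩B| = 12 − 3 = 9.00.

9.00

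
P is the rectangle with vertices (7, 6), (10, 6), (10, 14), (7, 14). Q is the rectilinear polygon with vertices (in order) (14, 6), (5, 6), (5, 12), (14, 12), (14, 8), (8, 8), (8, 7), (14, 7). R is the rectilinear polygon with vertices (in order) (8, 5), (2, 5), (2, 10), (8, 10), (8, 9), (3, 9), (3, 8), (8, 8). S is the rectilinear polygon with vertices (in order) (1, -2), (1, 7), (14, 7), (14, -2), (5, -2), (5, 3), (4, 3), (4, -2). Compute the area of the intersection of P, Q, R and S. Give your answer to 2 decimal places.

The intersection is the polygon with vertices (7,7), (8,7), (8,6), (7,6).
By the shoelace formula its area is 1.00.

1.00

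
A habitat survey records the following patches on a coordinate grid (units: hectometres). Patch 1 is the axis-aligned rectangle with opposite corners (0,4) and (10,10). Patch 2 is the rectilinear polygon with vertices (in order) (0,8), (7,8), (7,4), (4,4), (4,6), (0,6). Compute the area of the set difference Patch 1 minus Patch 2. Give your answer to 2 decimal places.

|Patch 1| = 60, |Patch 1∩Patch 2| = 20.
|Patch 1 ∖ Patch 2| = |Patch 1| − |Patch 1∩Patch 2| = 60 − 20 = 40.00.

40.00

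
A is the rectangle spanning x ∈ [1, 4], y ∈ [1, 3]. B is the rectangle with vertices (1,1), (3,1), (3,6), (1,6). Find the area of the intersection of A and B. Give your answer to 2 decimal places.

4.00

|A∩B|: x∈[1,3], y∈[1,3] → 2·2 = 4.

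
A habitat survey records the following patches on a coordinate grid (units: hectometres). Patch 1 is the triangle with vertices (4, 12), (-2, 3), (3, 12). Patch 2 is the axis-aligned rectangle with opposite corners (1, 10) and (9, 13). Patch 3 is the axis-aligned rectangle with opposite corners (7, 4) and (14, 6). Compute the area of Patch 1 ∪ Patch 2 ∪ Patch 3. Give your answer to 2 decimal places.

By inclusion–exclusion:
Individual areas: |Patch 1| = 4.5, |Patch 2| = 24, |Patch 3| = 14.
|Patch 1∩Patch 2| = 1.7778.
|Patch 1∩Patch 3| = 0.
|Patch 2∩Patch 3| = 0 (no overlap).
|Patch 1∩Patch 2∩Patch 3| = 0.
|Patch 1 ∪ Patch 2 ∪ Patch 3| = 42.5 − 1.7778 + 0 = 40.72.

40.72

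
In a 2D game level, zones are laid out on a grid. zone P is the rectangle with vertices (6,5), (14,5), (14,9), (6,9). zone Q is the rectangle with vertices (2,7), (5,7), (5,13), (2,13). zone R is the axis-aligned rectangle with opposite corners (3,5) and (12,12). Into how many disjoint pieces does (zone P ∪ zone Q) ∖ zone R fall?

(zone P ∪ zone Q) ∖ zone R splits into 2 disjoint pieces (area 8, area 8).

2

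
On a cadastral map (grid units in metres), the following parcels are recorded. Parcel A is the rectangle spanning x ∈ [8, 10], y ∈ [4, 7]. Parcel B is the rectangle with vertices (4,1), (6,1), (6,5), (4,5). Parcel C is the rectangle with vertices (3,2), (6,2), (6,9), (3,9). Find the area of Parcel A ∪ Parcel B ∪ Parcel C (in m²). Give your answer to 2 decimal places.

By inclusion–exclusion:
Individual areas: |Parcel A| = 6, |Parcel B| = 8, |Parcel C| = 21.
|Parcel A∩Parcel B| = 0 (no overlap).
|Parcel A∩Parcel C| = 0 (no overlap).
|Parcel B∩Parcel C|: x∈[4,6], y∈[2,5] → 2·3 = 6.
|Parcel A∩Parcel B∩Parcel C| = 0.
|Parcel A ∪ Parcel B ∪ Parcel C| = 35 − 6 + 0 = 29.00.

29.00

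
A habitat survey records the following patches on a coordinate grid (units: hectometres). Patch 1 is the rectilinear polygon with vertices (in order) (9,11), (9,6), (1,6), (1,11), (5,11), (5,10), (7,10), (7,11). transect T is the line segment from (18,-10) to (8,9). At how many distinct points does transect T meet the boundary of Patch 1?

The segment meets the boundary at (9,7.1).

1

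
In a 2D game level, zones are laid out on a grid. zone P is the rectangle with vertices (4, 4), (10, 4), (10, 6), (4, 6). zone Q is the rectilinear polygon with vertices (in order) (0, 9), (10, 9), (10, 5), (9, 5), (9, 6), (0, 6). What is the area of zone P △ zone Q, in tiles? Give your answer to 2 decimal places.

41.00

|zone P| = 12, |zone Q| = 31, |zone P∩zone Q| = 1.
|zone P △ zone Q| = |zone P| + |zone Q| − 2·|zone P∩zone Q| = 12 + 31 − 2 = 41.00.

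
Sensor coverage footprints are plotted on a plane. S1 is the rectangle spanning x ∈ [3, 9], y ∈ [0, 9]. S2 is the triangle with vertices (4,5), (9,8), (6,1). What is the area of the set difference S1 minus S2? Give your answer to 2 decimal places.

|S1| = 54, |S1∩S2| = 13.
|S1 ∖ S2| = |S1| − |S1∩S2| = 54 − 13 = 41.00.

41.00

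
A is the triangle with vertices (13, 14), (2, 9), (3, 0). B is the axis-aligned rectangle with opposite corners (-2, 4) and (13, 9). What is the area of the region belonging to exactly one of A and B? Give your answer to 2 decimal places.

73.35

|A| = 52, |B| = 75, |A∩B| = 26.8254.
|A △ B| = |A| + |B| − 2·|A∩B| = 52 + 75 − 53.6508 = 73.35.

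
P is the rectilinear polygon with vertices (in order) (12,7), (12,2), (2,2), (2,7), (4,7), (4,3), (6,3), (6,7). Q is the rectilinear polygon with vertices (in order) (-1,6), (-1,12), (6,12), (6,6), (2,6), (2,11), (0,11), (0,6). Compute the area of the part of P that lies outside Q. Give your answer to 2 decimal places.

40.00

|P| = 42, |P∩Q| = 2.
|P ∖ Q| = |P| − |P∩Q| = 42 − 2 = 40.00.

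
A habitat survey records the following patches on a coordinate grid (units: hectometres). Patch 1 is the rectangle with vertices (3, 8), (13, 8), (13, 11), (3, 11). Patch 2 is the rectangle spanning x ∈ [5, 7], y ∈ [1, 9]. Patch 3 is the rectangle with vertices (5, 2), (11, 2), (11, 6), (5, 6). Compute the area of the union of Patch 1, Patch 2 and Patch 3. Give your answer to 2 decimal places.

60.00

By inclusion–exclusion:
Individual areas: |Patch 1| = 30, |Patch 2| = 16, |Patch 3| = 24.
|Patch 1∩Patch 2|: x∈[5,7], y∈[8,9] → 2·1 = 2.
|Patch 1∩Patch 3| = 0 (no overlap).
|Patch 2∩Patch 3|: x∈[5,7], y∈[2,6] → 2·4 = 8.
|Patch 1∩Patch 2∩Patch 3| = 0.
|Patch 1 ∪ Patch 2 ∪ Patch 3| = 70 − 10 + 0 = 60.00.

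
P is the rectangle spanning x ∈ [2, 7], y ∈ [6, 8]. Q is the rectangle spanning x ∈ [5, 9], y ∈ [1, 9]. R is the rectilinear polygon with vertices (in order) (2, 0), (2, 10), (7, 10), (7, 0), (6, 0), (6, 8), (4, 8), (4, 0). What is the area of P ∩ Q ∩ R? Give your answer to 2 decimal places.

2.00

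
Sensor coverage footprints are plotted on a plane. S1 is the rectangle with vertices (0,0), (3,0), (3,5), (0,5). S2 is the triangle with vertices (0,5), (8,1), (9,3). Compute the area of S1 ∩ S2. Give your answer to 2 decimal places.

1.25

The intersection is the polygon with vertices (3,3.5), (0,5), (3,4.333).
By the shoelace formula its area is 1.25.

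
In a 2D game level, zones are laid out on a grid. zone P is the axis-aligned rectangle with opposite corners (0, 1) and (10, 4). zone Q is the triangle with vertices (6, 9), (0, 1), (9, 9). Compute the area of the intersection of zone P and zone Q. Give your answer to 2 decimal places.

1.69

The intersection is the polygon with vertices (3.375,4), (0,1), (2.25,4).
By the shoelace formula its area is 1.69.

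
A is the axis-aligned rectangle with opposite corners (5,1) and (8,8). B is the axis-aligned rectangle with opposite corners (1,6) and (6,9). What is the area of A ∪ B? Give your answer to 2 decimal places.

34.00

By inclusion–exclusion:
Individual areas: |A| = 21, |B| = 15.
|A∩B|: x∈[5,6], y∈[6,8] → 1·2 = 2.
|A ∪ B| = 36 − 2 = 34.00.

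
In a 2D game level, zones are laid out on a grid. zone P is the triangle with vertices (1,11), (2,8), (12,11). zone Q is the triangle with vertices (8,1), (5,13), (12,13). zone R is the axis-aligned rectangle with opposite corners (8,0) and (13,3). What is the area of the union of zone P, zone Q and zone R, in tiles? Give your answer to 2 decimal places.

By inclusion–exclusion:
Individual areas: |zone P| = 16.5, |zone Q| = 42, |zone R| = 15.
|zone P∩zone Q| = 5.8213.
|zone P∩zone R| = 0.
|zone Q∩zone R| = 0.6667.
|zone P∩zone Q∩zone R| = 0.
|zone P ∪ zone Q ∪ zone R| = 73.5 − 6.4879 + 0 = 67.01.

67.01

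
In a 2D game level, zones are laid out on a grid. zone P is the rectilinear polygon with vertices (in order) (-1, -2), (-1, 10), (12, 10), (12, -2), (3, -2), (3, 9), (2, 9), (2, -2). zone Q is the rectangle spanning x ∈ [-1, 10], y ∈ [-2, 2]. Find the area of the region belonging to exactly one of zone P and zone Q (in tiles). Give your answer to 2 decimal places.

|zone P| = 145, |zone Q| = 44, |zone P∩zone Q| = 40.
|zone P △ zone Q| = |zone P| + |zone Q| − 2·|zone P∩zone Q| = 145 + 44 − 80 = 109.00.

109.00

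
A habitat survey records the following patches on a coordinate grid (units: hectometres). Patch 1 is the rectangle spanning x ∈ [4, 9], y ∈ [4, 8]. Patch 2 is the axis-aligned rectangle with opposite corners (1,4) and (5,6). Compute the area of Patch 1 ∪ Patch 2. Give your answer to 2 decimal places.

By inclusion–exclusion:
Individual areas: |Patch 1| = 20, |Patch 2| = 8.
|Patch 1∩Patch 2|: x∈[4,5], y∈[4,6] → 1·2 = 2.
|Patch 1 ∪ Patch 2| = 28 − 2 = 26.00.

26.00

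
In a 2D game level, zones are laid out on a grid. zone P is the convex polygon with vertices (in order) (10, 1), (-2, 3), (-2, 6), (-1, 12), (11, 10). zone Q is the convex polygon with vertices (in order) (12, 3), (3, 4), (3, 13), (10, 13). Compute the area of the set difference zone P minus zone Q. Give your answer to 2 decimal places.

57.49

|zone P| = 111.5, |zone P∩zone Q| = 54.0136.
|zone P ∖ zone Q| = |zone P| − |zone P∩zone Q| = 111.5 − 54.0136 = 57.49.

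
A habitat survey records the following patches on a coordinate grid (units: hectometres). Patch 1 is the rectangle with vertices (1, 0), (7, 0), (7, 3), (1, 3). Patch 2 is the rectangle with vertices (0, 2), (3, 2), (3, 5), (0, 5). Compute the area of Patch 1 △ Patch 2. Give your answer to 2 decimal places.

23.00

|Patch 1∩Patch 2|: x∈[1,3], y∈[2,3] → 2·1 = 2.
|Patch 1 △ Patch 2| = |Patch 1| + |Patch 2| − 2·|Patch 1∩Patch 2| = 18 + 9 − 4 = 23.00.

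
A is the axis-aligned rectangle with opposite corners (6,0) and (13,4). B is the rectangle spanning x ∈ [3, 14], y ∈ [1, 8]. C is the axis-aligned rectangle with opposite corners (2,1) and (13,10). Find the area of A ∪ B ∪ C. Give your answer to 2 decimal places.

113.00

By inclusion–exclusion:
Individual areas: |A| = 28, |B| = 77, |C| = 99.
|A∩B|: x∈[6,13], y∈[1,4] → 7·3 = 21.
|A∩C|: x∈[6,13], y∈[1,4] → 7·3 = 21.
|B∩C|: x∈[3,13], y∈[1,8] → 10·7 = 70.
|A∩B∩C| = 21.
|A ∪ B ∪ C| = 204 − 112 + 21 = 113.00.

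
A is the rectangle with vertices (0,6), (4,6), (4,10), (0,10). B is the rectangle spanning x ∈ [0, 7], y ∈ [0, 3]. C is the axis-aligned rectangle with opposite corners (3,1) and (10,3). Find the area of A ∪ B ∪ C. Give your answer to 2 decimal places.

By inclusion–exclusion:
Individual areas: |A| = 16, |B| = 21, |C| = 14.
|A∩B| = 0 (no overlap).
|A∩C| = 0 (no overlap).
|B∩C|: x∈[3,7], y∈[1,3] → 4·2 = 8.
|A∩B∩C| = 0.
|A ∪ B ∪ C| = 51 − 8 + 0 = 43.00.

43.00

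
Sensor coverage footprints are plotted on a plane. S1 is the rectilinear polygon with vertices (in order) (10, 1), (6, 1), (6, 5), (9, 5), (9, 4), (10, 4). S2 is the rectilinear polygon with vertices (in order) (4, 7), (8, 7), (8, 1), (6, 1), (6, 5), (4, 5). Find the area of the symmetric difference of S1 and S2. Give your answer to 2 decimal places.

15.00

|S1| = 15, |S2| = 16, |S1∩S2| = 8.
|S1 △ S2| = |S1| + |S2| − 2·|S1∩S2| = 15 + 16 − 16 = 15.00.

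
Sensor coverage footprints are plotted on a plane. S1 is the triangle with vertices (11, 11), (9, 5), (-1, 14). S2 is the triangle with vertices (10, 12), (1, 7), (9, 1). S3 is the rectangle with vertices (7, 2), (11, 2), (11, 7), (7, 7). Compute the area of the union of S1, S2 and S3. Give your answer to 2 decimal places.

76.38

By inclusion–exclusion:
Individual areas: |S1| = 39, |S2| = 47, |S3| = 20.
|S1∩S2| = 18.1644.
|S1∩S3| = 2.8667.
|S2∩S3| = 11.4242.
|S1∩S2∩S3| = 2.8364.
|S1 ∪ S2 ∪ S3| = 106 − 32.4553 + 2.8364 = 76.38.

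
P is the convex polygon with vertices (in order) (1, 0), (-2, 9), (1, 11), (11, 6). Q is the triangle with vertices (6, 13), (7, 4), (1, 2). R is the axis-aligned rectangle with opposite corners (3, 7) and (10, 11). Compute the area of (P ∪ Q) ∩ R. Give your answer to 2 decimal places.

The region (P ∪ Q) ∩ R is the polygon with vertices (4.333,9.333), (5.091,11), (6.222,11), (6.529,8.235), (9,7), (3,7), (3,10).
By the shoelace formula its area is 12.81.

12.81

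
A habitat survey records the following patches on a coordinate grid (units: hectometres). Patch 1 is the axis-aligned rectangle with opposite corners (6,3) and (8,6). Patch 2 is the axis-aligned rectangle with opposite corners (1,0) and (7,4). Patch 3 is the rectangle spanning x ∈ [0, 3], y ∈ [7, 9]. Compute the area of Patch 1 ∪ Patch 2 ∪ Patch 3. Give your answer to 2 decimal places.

By inclusion–exclusion:
Individual areas: |Patch 1| = 6, |Patch 2| = 24, |Patch 3| = 6.
|Patch 1∩Patch 2|: x∈[6,7], y∈[3,4] → 1·1 = 1.
|Patch 1∩Patch 3| = 0 (no overlap).
|Patch 2∩Patch 3| = 0 (no overlap).
|Patch 1∩Patch 2∩Patch 3| = 0.
|Patch 1 ∪ Patch 2 ∪ Patch 3| = 36 − 1 + 0 = 35.00.

35.00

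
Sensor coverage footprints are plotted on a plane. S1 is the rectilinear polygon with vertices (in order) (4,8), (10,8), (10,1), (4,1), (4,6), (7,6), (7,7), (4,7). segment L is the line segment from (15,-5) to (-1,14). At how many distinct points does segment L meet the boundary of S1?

The segment meets the boundary at (4.053,8), (4.895,7), (5.737,6), (9.947,1).

4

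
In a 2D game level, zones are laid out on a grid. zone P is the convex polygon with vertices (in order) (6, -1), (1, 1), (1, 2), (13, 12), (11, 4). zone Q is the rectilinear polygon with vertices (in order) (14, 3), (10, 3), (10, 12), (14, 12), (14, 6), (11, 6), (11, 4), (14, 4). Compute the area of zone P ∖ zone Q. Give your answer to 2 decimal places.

|zone P| = 60.5, |zone P∩zone Q| = 12.25.
|zone P ∖ zone Q| = |zone P| − |zone P∩zone Q| = 60.5 − 12.25 = 48.25.

48.25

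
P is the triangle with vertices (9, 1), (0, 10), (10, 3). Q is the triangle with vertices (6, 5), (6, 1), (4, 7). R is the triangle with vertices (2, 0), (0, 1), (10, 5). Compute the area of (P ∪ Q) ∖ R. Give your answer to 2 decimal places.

14.29

|P ∪ Q| = 15.75.
|(P ∪ Q) ∩ R| = 1.4642.
|(P ∪ Q) ∖ R| = 15.75 − 1.4642 = 14.29.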